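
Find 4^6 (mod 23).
6 = 4 + 2 (binary 110). Repeated squaring mod 23: 4^1 ≡ 4; 4^2 ≡ 4² = 16 ≡ 16; 4^4 ≡ 16² = 256 ≡ 3. Multiply: 4^6 = 4^4 × 4^2 ≡ 3 × 16 (mod 23): 3 × 16 = 48 ≡ 2. So 4^6 ≡ 2 (mod 23).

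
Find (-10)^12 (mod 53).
Using repeated squaring. (-10) ≡ 43 (mod 53). 12 = 8 + 4 (binary 1100). Repeated squaring mod 53: 43^1 ≡ 43; 43^2 ≡ 43² = 1849 ≡ 47; 43^4 ≡ 47² = 2209 ≡ 36; 43^8 ≡ 36² = 1296 ≡ 24. Multiply: (-10)^12 ≡ 43^8 × 43^4 ≡ 24 × 36 (mod 53): 24 × 36 = 864 ≡ 16. So (-10)^12 ≡ 16 (mod 53).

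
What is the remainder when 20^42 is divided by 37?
Using Fermat: 20^{36} ≡ 1 (mod 37). 42 ≡ 6 (mod 36). So 20^{42} ≡ 20^{6} ≡ 27 (mod 37)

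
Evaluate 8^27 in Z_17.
Using Fermat: 8^{16} ≡ 1 (mod 17). 27 ≡ 11 (mod 16). So 8^{27} ≡ 8^{11} ≡ 2 (mod 17)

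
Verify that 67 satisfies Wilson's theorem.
(66)! mod 67 = 66. Since this equals -1 (mod 67), Wilson confirms 67 is prime.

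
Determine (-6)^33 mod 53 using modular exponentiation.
Using repeated squaring. (-6) ≡ 47 (mod 53). 33 = 32 + 1 (binary 100001). Repeated squaring mod 53: 47^1 ≡ 47; 47^2 ≡ 47² = 2209 ≡ 36; 47^4 ≡ 36² = 1296 ≡ 24; 47^8 ≡ 24² = 576 ≡ 46; 47^16 ≡ 46² = 2116 ≡ 49; 47^32 ≡ 49² = 2401 ≡ 16. Multiply: (-6)^33 ≡ 47^32 × 47^1 ≡ 16 × 47 (mod 53): 16 × 47 = 752 ≡ 10. So (-6)^33 ≡ 10 (mod 53).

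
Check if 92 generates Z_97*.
p - 1 = 96 has prime divisors 2, 3. Check 92^(96/q) mod 97 for each: 92^(96/2) = 92^48 ≡ 96, 92^(96/3) = 92^32 ≡ 35 (mod 97). None of these is 1, so 92 has order 96 = φ(97), so it is a primitive root mod 97.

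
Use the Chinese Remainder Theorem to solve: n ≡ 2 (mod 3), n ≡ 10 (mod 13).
M = 3 × 13 = 39. M₁ = 13, y₁ ≡ 1 (mod 3). M₂ = 3, y₂ ≡ 9 (mod 13). n = 2×13×1 + 10×3×9 ≡ 23 (mod 39)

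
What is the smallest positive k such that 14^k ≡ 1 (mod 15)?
Powers of 14 mod 15: 14^1≡14, 14^2≡1. Order = 2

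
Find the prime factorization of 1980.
2^2 × 3^2 × 5 × 11

Divide by primes starting from smallest:
1980 ÷ 2 = 990
990 ÷ 2 = 495
495 ÷ 3 = 165
165 ÷ 3 = 55
55 ÷ 5 = 11
11 ÷ 11 = 1

1980 = 2^2 × 3^2 × 5 × 11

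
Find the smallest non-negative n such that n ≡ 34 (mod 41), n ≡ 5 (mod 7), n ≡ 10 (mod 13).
75

Using the Chinese Remainder Theorem:
M = product of moduli = 3731
For equation 1: M_1 = 91, 91 ≡ 9 (mod 41), inverse of 91 mod 41 is 32 (check: 9 × 32 = 288 ≡ 1 (mod 41))
For equation 2: M_2 = 533, 533 ≡ 1 (mod 7), inverse of 533 mod 7 is 1 (check: 1 × 1 = 1 ≡ 1 (mod 7))
For equation 3: M_3 = 287, 287 ≡ 1 (mod 13), inverse of 287 mod 13 is 1 (check: 1 × 1 = 1 ≡ 1 (mod 13))
Combine: n ≡ Σ r_i×M_i×(M_i⁻¹ mod m_i) = 34×91×32 + 5×533×1 + 10×287×1 = 99008 + 2665 + 2870 = 104543
104543 mod 3731 = 75
n ≡ 75 (mod 3731)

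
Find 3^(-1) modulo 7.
5

Using Extended Euclidean Algorithm:
gcd(3, 7) = 1
Bezout coefficients: 3 × -2 + 7 × 1 = 1
So 3 × -2 ≡ 1 (mod 7)
The inverse is -2 mod 7 = 5
Verification: 3 × 5 = 15 = 2 × 7 + 1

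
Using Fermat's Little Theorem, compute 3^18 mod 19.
By Fermat's Little Theorem, 3^{18} ≡ 1 (mod 19) since 19 is prime and gcd(3, 19) = 1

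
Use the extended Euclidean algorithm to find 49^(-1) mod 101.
Extended GCD: 49(33) + 101(-16) = 1. So 49^(-1) ≡ 33 ≡ 33 (mod 101). Verify: 49 × 33 = 1617 ≡ 1 (mod 101)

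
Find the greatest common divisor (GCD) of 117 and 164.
1

Using the Euclidean algorithm:
117 = 0 × 164 + 117
164 = 1 × 117 + 47
117 = 2 × 47 + 23
47 = 2 × 23 + 1
23 = 23 × 1 + 0

GCD(117, 164) = 1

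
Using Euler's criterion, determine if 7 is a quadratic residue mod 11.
By Euler's criterion: 7^{5} ≡ 10 (mod 11). Since this equals -1 (≡ 10), 7 is not a QR.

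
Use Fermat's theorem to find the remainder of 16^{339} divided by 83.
75

By Fermat's Little Theorem, a^(p-1) ≡ 1 (mod p) for prime p and gcd(a, p) = 1
Here p = 83, so 16^82 ≡ 1 (mod 83)
We can reduce the exponent: 339 mod 82 = 11
So 16^339 ≡ 16^11 (mod 83)
Computing: 16^11 mod 83 = 75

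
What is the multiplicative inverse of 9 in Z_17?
2

Using Extended Euclidean Algorithm:
gcd(9, 17) = 1
Bezout coefficients: 9 × 2 + 17 × -1 = 1
So 9 × 2 ≡ 1 (mod 17)
The inverse is 2 mod 17 = 2
Verification: 9 × 2 = 18 = 1 × 17 + 1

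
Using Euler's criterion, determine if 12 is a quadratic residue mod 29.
By Euler's criterion: 12^{14} ≡ 28 (mod 29). Since this equals -1 (≡ 28), 12 is not a QR.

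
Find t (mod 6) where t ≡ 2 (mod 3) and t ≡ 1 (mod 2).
M = 3 × 2 = 6. M₁ = 2, y₁ ≡ 2 (mod 3). M₂ = 3, y₂ ≡ 1 (mod 2). t = 2×2×2 + 1×3×1 ≡ 5 (mod 6)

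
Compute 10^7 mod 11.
7 = 4 + 2 + 1 (binary 111). Repeated squaring mod 11: 10^1 ≡ 10; 10^2 ≡ 10² = 100 ≡ 1; 10^4 ≡ 1² = 1 ≡ 1. Multiply: 10^7 = 10^4 × 10^2 × 10^1 ≡ 1 × 1 × 10 (mod 11): 1 × 1 = 1 ≡ 1; 1 × 10 = 10 ≡ 10. So 10^7 ≡ 10 (mod 11).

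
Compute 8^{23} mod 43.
22

Using successive squaring:
Binary expansion of 23: 10111
Powers of 8 mod 43 (each is the square of the previous):
  8^1 ≡ 8 (mod 43)
  8^2 ≡ 8² = 64 ≡ 21 (mod 43)
  8^4 ≡ 21² = 441 ≡ 11 (mod 43)
  8^8 ≡ 11² = 121 ≡ 35 (mod 43)
  8^16 ≡ 35² = 1225 ≡ 21 (mod 43)
23 = 16 + 4 + 2 + 1, so 8^23 = 8^16 × 8^4 × 8^2 × 8^1 ≡ 21 × 11 × 21 × 8 (mod 43)
Multiplying step by step:
  21 × 11 = 231 ≡ 16 (mod 43)
  16 × 21 = 336 ≡ 35 (mod 43)
  35 × 8 = 280 ≡ 22 (mod 43)
Result: 8^23 ≡ 22 (mod 43)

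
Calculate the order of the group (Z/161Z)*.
132

Prime factorization: 161 = 7 × 23
Using the formula φ(n) = n × Π(1 - 1/p) for each prime factor p:
φ(161) = 161 × (1 - 1/7) × (1 - 1/23)
φ(161) = 132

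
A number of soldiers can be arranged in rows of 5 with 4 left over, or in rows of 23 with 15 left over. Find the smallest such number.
M = 5 × 23 = 115. M₁ = 23, y₁ ≡ 2 (mod 5). M₂ = 5, y₂ ≡ 14 (mod 23). x = 4×23×2 + 15×5×14 ≡ 84 (mod 115). The smallest positive such number is 84.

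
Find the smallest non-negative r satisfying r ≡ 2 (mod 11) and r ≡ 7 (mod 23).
M = 11 × 23 = 253. M₁ = 23, y₁ ≡ 1 (mod 11). M₂ = 11, y₂ ≡ 21 (mod 23). r = 2×23×1 + 7×11×21 ≡ 145 (mod 253)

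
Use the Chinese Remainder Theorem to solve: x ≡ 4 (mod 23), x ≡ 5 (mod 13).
96

Using the Chinese Remainder Theorem:
M = product of moduli = 299
For equation 1: M_1 = 13, 13 ≡ 13 (mod 23), inverse of 13 mod 23 is 16 (check: 13 × 16 = 208 ≡ 1 (mod 23))
For equation 2: M_2 = 23, 23 ≡ 10 (mod 13), inverse of 23 mod 13 is 4 (check: 10 × 4 = 40 ≡ 1 (mod 13))
Combine: x ≡ Σ r_i×M_i×(M_i⁻¹ mod m_i) = 4×13×16 + 5×23×4 = 832 + 460 = 1292
1292 mod 299 = 96
x ≡ 96 (mod 299)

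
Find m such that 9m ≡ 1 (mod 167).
9^(-1) ≡ 130 (mod 167). Verification: 9 × 130 = 1170 ≡ 1 (mod 167)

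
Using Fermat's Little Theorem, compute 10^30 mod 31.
By Fermat's Little Theorem, 10^{30} ≡ 1 (mod 31) since 31 is prime and gcd(10, 31) = 1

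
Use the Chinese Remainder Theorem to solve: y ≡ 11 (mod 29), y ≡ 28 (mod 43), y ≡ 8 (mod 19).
1490

Using the Chinese Remainder Theorem:
M = product of moduli = 23693
For equation 1: M_1 = 817, 817 ≡ 5 (mod 29), inverse of 817 mod 29 is 6 (check: 5 × 6 = 30 ≡ 1 (mod 29))
For equation 2: M_2 = 551, 551 ≡ 35 (mod 43), inverse of 551 mod 43 is 16 (check: 35 × 16 = 560 ≡ 1 (mod 43))
For equation 3: M_3 = 1247, 1247 ≡ 12 (mod 19), inverse of 1247 mod 19 is 8 (check: 12 × 8 = 96 ≡ 1 (mod 19))
Combine: y ≡ Σ r_i×M_i×(M_i⁻¹ mod m_i) = 11×817×6 + 28×551×16 + 8×1247×8 = 53922 + 246848 + 79808 = 380578
380578 mod 23693 = 1490
y ≡ 1490 (mod 23693)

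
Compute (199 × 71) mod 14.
3

(199 × 71) = 14129
14129 mod 14 = 3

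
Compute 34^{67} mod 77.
34

Using successive squaring:
Binary expansion of 67: 1000011
Powers of 34 mod 77 (each is the square of the previous):
  34^1 ≡ 34 (mod 77)
  34^2 ≡ 34² = 1156 ≡ 1 (mod 77)
  34^4 ≡ 1² = 1 ≡ 1 (mod 77)
  34^8 ≡ 1² = 1 ≡ 1 (mod 77)
  34^16 ≡ 1² = 1 ≡ 1 (mod 77)
  34^32 ≡ 1² = 1 ≡ 1 (mod 77)
  34^64 ≡ 1² = 1 ≡ 1 (mod 77)
67 = 64 + 2 + 1, so 34^67 = 34^64 × 34^2 × 34^1 ≡ 1 × 1 × 34 (mod 77)
Multiplying step by step:
  1 × 1 = 1 ≡ 1 (mod 77)
  1 × 34 = 34 ≡ 34 (mod 77)
Result: 34^67 ≡ 34 (mod 77)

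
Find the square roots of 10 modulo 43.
The square roots of 10 mod 43 are 15 and 28. Verify: 15² = 225 ≡ 10 (mod 43)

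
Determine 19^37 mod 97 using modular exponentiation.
Using repeated squaring. 37 = 32 + 4 + 1 (binary 100101). Repeated squaring mod 97: 19^1 ≡ 19; 19^2 ≡ 19² = 361 ≡ 70; 19^4 ≡ 70² = 4900 ≡ 50; 19^8 ≡ 50² = 2500 ≡ 75; 19^16 ≡ 75² = 5625 ≡ 96; 19^32 ≡ 96² = 9216 ≡ 1. Multiply: 19^37 = 19^32 × 19^4 × 19^1 ≡ 1 × 50 × 19 (mod 97): 1 × 50 = 50 ≡ 50; 50 × 19 = 950 ≡ 77. So 19^37 ≡ 77 (mod 97).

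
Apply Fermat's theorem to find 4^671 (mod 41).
By Fermat: 4^{40} ≡ 1 (mod 41). 671 ≡ 31 (mod 40). So 4^{671} ≡ 4^{31} ≡ 4 (mod 41)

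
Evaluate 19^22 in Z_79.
Using repeated squaring. 22 = 16 + 4 + 2 (binary 10110). Repeated squaring mod 79: 19^1 ≡ 19; 19^2 ≡ 19² = 361 ≡ 45; 19^4 ≡ 45² = 2025 ≡ 50; 19^8 ≡ 50² = 2500 ≡ 51; 19^16 ≡ 51² = 2601 ≡ 73. Multiply: 19^22 = 19^16 × 19^4 × 19^2 ≡ 73 × 50 × 45 (mod 79): 73 × 50 = 3650 ≡ 16; 16 × 45 = 720 ≡ 9. So 19^22 ≡ 9 (mod 79).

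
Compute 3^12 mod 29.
Using repeated squaring. 12 = 8 + 4 (binary 1100). Repeated squaring mod 29: 3^1 ≡ 3; 3^2 ≡ 3² = 9 ≡ 9; 3^4 ≡ 9² = 81 ≡ 23; 3^8 ≡ 23² = 529 ≡ 7. Multiply: 3^12 = 3^8 × 3^4 ≡ 7 × 23 (mod 29): 7 × 23 = 161 ≡ 16. So 3^12 ≡ 16 (mod 29).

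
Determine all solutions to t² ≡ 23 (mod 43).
The square roots of 23 mod 43 are 25 and 18. Verify: 25² = 625 ≡ 23 (mod 43)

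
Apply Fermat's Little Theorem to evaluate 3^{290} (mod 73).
9

By Fermat's Little Theorem, a^(p-1) ≡ 1 (mod p) for prime p and gcd(a, p) = 1
Here p = 73, so 3^72 ≡ 1 (mod 73)
We can reduce the exponent: 290 mod 72 = 2
So 3^290 ≡ 3^2 (mod 73)
Computing: 3^2 mod 73 = 9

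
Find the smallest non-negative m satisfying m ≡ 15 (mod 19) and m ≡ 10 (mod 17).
M = 19 × 17 = 323. M₁ = 17, y₁ ≡ 9 (mod 19). M₂ = 19, y₂ ≡ 9 (mod 17). m = 15×17×9 + 10×19×9 ≡ 129 (mod 323)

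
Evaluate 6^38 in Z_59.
Using repeated squaring. 38 = 32 + 4 + 2 (binary 100110). Repeated squaring mod 59: 6^1 ≡ 6; 6^2 ≡ 6² = 36 ≡ 36; 6^4 ≡ 36² = 1296 ≡ 57; 6^8 ≡ 57² = 3249 ≡ 4; 6^16 ≡ 4² = 16 ≡ 16; 6^32 ≡ 16² = 256 ≡ 20. Multiply: 6^38 = 6^32 × 6^4 × 6^2 ≡ 20 × 57 × 36 (mod 59): 20 × 57 = 1140 ≡ 19; 19 × 36 = 684 ≡ 35. So 6^38 ≡ 35 (mod 59).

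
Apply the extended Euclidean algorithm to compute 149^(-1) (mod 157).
Extended GCD: 149(-59) + 157(56) = 1. So 149^(-1) ≡ 98 ≡ 98 (mod 157). Verify: 149 × 98 = 14602 ≡ 1 (mod 157)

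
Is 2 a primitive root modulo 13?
Yes

To verify, check if 2^(12/q) ≢ 1 (mod 13) for each prime divisor q of 12
Divisors of 12 = 12: [1, 2, 3, 4, 6, 12]
  2^(12/2) = 2^6 ≡ 12 (mod 13)
  2^(12/3) = 2^4 ≡ 3 (mod 13)
Conclusion: 2 is a primitive root modulo 13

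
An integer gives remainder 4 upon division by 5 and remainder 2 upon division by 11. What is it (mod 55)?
M = 5 × 11 = 55. M₁ = 11, y₁ ≡ 1 (mod 5). M₂ = 5, y₂ ≡ 9 (mod 11). m = 4×11×1 + 2×5×9 ≡ 24 (mod 55). The smallest positive such number is 24.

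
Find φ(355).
280

Prime factorization: 355 = 5 × 71
Using the formula φ(n) = n × Π(1 - 1/p) for each prime factor p:
φ(355) = 355 × (1 - 1/5) × (1 - 1/71)
φ(355) = 280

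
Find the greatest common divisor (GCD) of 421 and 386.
1

Using the Euclidean algorithm:
421 = 1 × 386 + 35
386 = 11 × 35 + 1
35 = 35 × 1 + 0

GCD(421, 386) = 1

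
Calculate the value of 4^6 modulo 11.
6 = 4 + 2 (binary 110). Repeated squaring mod 11: 4^1 ≡ 4; 4^2 ≡ 4² = 16 ≡ 5; 4^4 ≡ 5² = 25 ≡ 3. Multiply: 4^6 = 4^4 × 4^2 ≡ 3 × 5 (mod 11): 3 × 5 = 15 ≡ 4. So 4^6 ≡ 4 (mod 11).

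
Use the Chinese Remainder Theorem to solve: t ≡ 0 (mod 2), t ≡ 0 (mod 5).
M = 2 × 5 = 10. M₁ = 5, y₁ ≡ 1 (mod 2). M₂ = 2, y₂ ≡ 3 (mod 5). t = 0×5×1 + 0×2×3 ≡ 0 (mod 10)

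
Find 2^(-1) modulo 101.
51

Using Extended Euclidean Algorithm:
gcd(2, 101) = 1
Bezout coefficients: 2 × -50 + 101 × 1 = 1
So 2 × -50 ≡ 1 (mod 101)
The inverse is -50 mod 101 = 51
Verification: 2 × 51 = 102 = 1 × 101 + 1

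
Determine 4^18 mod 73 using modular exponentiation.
Using repeated squaring. 18 = 16 + 2 (binary 10010). Repeated squaring mod 73: 4^1 ≡ 4; 4^2 ≡ 4² = 16 ≡ 16; 4^4 ≡ 16² = 256 ≡ 37; 4^8 ≡ 37² = 1369 ≡ 55; 4^16 ≡ 55² = 3025 ≡ 32. Multiply: 4^18 = 4^16 × 4^2 ≡ 32 × 16 (mod 73): 32 × 16 = 512 ≡ 1. So 4^18 ≡ 1 (mod 73).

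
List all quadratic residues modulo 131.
QRs mod 131: {1, 3, 4, 5, 7, 9, 11, 12, 13, 15, 16, 20, 21, 25, 27, 28, 33, 34, 35, 36, 38, 39, 41, 43, 44, 45, 46, 48, 49, 52, 53, 55, 58, 59, 60, 61, 62, 63, 64, 65, 74, 75, 77, 80, 81, 84, 89, 91, 94, 99, 100, 101, 102, 105, 107, 108, 109, 112, 113, 114, 117, 121, 123, 125, 129}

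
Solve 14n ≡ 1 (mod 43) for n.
14^(-1) ≡ 40 (mod 43). Verification: 14 × 40 = 560 ≡ 1 (mod 43)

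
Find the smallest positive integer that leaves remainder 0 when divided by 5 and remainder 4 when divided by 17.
M = 5 × 17 = 85. M₁ = 17, y₁ ≡ 3 (mod 5). M₂ = 5, y₂ ≡ 7 (mod 17). t = 0×17×3 + 4×5×7 ≡ 55 (mod 85). The smallest positive such number is 55.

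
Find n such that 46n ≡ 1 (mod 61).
46^(-1) ≡ 4 (mod 61). Verification: 46 × 4 = 184 ≡ 1 (mod 61)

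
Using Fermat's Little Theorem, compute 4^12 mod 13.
By Fermat's Little Theorem, 4^{12} ≡ 1 (mod 13) since 13 is prime and gcd(4, 13) = 1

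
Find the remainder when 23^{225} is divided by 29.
By Fermat: 23^{28} ≡ 1 (mod 29). 225 = 8×28 + 1. So 23^{225} ≡ 23^{1} ≡ 23 (mod 29)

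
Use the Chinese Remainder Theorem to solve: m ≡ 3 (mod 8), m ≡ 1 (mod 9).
M = 8 × 9 = 72. M₁ = 9, y₁ ≡ 1 (mod 8). M₂ = 8, y₂ ≡ 8 (mod 9). m = 3×9×1 + 1×8×8 ≡ 19 (mod 72)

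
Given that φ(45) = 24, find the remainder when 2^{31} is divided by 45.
By Euler: 2^{24} ≡ 1 (mod 45) since gcd(2, 45) = 1. 31 = 1×24 + 7. So 2^{31} ≡ 2^{7} ≡ 38 (mod 45)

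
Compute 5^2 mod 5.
5 ≡ 0 (mod 5). 2 = 2 (binary 10). Repeated squaring mod 5: 0^1 ≡ 0; 0^2 ≡ 0² = 0 ≡ 0. So 5^2 ≡ 0 (mod 5).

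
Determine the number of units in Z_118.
58

Prime factorization: 118 = 2 × 59
Using the formula φ(n) = n × Π(1 - 1/p) for each prime factor p:
φ(118) = 118 × (1 - 1/2) × (1 - 1/59)
φ(118) = 58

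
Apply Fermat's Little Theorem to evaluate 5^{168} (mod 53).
47

By Fermat's Little Theorem, a^(p-1) ≡ 1 (mod p) for prime p and gcd(a, p) = 1
Here p = 53, so 5^52 ≡ 1 (mod 53)
We can reduce the exponent: 168 mod 52 = 12
So 5^168 ≡ 5^12 (mod 53)
Computing: 5^12 mod 53 = 47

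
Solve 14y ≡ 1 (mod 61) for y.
48

Using Extended Euclidean Algorithm:
gcd(14, 61) = 1
Bezout coefficients: 14 × -13 + 61 × 3 = 1
So 14 × -13 ≡ 1 (mod 61)
The inverse is -13 mod 61 = 48
Verification: 14 × 48 = 672 = 11 × 61 + 1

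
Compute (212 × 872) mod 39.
4

(212 × 872) = 184864
184864 mod 39 = 4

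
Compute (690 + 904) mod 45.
19

(690 + 904) = 1594
1594 mod 45 = 19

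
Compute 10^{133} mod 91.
10

Using successive squaring:
Binary expansion of 133: 10000101
Powers of 10 mod 91 (each is the square of the previous):
  10^1 ≡ 10 (mod 91)
  10^2 ≡ 10² = 100 ≡ 9 (mod 91)
  10^4 ≡ 9² = 81 ≡ 81 (mod 91)
  10^8 ≡ 81² = 6561 ≡ 9 (mod 91)
  10^16 ≡ 9² = 81 ≡ 81 (mod 91)
  10^32 ≡ 81² = 6561 ≡ 9 (mod 91)
  10^64 ≡ 9² = 81 ≡ 81 (mod 91)
  10^128 ≡ 81² = 6561 ≡ 9 (mod 91)
133 = 128 + 4 + 1, so 10^133 = 10^128 × 10^4 × 10^1 ≡ 9 × 81 × 10 (mod 91)
Multiplying step by step:
  9 × 81 = 729 ≡ 1 (mod 91)
  1 × 10 = 10 ≡ 10 (mod 91)
Result: 10^133 ≡ 10 (mod 91)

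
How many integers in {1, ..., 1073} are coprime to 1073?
1008

Prime factorization: 1073 = 29 × 37
Using the formula φ(n) = n × Π(1 - 1/p) for each prime factor p:
φ(1073) = 1073 × (1 - 1/29) × (1 - 1/37)
φ(1073) = 1008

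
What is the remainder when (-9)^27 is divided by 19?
Using Fermat: (-9)^{18} ≡ 1 (mod 19). 27 ≡ 9 (mod 18). So (-9)^{27} ≡ (-9)^{9} ≡ 18 (mod 19)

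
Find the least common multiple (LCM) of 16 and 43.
688

First find GCD(16, 43) using the Euclidean algorithm:
16 = 0 × 43 + 16
43 = 2 × 16 + 11
16 = 1 × 11 + 5
11 = 2 × 5 + 1
5 = 5 × 1 + 0
GCD(16, 43) = 1

LCM formula: LCM(a, b) = (a × b) / GCD(a, b)
LCM(16, 43) = (16 × 43) / 1
LCM(16, 43) = 688 / 1
LCM(16, 43) = 688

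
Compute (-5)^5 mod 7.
(-5) ≡ 2 (mod 7). 5 = 4 + 1 (binary 101). Repeated squaring mod 7: 2^1 ≡ 2; 2^2 ≡ 2² = 4 ≡ 4; 2^4 ≡ 4² = 16 ≡ 2. Multiply: (-5)^5 ≡ 2^4 × 2^1 ≡ 2 × 2 (mod 7): 2 × 2 = 4 ≡ 4. So (-5)^5 ≡ 4 (mod 7).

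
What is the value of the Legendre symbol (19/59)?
(19/59) = 19^{29} mod 59 = 1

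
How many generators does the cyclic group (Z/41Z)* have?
16

The number of primitive roots modulo p is φ(p-1) = φ(40)
φ(40) = 16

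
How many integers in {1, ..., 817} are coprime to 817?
756

Prime factorization: 817 = 19 × 43
Using the formula φ(n) = n × Π(1 - 1/p) for each prime factor p:
φ(817) = 817 × (1 - 1/19) × (1 - 1/43)
φ(817) = 756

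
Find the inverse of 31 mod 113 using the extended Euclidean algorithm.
Extended GCD: 31(-51) + 113(14) = 1. So 31^(-1) ≡ 62 ≡ 62 (mod 113). Verify: 31 × 62 = 1922 ≡ 1 (mod 113)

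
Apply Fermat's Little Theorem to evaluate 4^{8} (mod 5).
1

By Fermat's Little Theorem, a^(p-1) ≡ 1 (mod p) for prime p and gcd(a, p) = 1
Here p = 5, so 4^4 ≡ 1 (mod 5)
We can reduce the exponent: 8 mod 4 = 0
So 4^8 ≡ 4^0 (mod 5)
Computing: 4^0 mod 5 = 1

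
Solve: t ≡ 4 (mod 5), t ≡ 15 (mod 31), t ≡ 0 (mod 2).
M = 5 × 31 × 2 = 310. M₁ = 62, y₁ ≡ 3 (mod 5). M₂ = 10, y₂ ≡ 28 (mod 31). M₃ = 155, y₃ ≡ 1 (mod 2). t = 4×62×3 + 15×10×28 + 0×155×1 ≡ 294 (mod 310)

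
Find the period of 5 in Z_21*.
Powers of 5 mod 21: 5^1≡5, 5^2≡4, 5^3≡20, 5^4≡16, 5^5≡17, 5^6≡1. Order = 6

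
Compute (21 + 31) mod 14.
10

(21 + 31) = 52
52 mod 14 = 10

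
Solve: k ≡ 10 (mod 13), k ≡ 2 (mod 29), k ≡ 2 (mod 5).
M = 13 × 29 × 5 = 1885. M₁ = 145, y₁ ≡ 7 (mod 13). M₂ = 65, y₂ ≡ 25 (mod 29). M₃ = 377, y₃ ≡ 3 (mod 5). k = 10×145×7 + 2×65×25 + 2×377×3 ≡ 582 (mod 1885)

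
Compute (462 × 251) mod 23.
19

(462 × 251) = 115962
115962 mod 23 = 19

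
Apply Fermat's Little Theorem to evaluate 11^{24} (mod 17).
16

By Fermat's Little Theorem, a^(p-1) ≡ 1 (mod p) for prime p and gcd(a, p) = 1
Here p = 17, so 11^16 ≡ 1 (mod 17)
We can reduce the exponent: 24 mod 16 = 8
So 11^24 ≡ 11^8 (mod 17)
Computing: 11^8 mod 17 = 16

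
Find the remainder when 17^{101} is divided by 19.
By Fermat: 17^{18} ≡ 1 (mod 19). 101 = 5×18 + 11. So 17^{101} ≡ 17^{11} ≡ 4 (mod 19)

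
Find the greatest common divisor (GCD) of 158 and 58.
2

Using the Euclidean algorithm:
158 = 2 × 58 + 42
58 = 1 × 42 + 16
42 = 2 × 16 + 10
16 = 1 × 10 + 6
10 = 1 × 6 + 4
6 = 1 × 4 + 2
4 = 2 × 2 + 0

GCD(158, 58) = 2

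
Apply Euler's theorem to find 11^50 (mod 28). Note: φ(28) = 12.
By Euler: 11^{12} ≡ 1 (mod 28) since gcd(11, 28) = 1. 50 = 4×12 + 2. So 11^{50} ≡ 11^{2} ≡ 9 (mod 28)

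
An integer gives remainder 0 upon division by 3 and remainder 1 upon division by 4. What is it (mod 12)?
M = 3 × 4 = 12. M₁ = 4, y₁ ≡ 1 (mod 3). M₂ = 3, y₂ ≡ 3 (mod 4). n = 0×4×1 + 1×3×3 ≡ 9 (mod 12). The smallest positive such number is 9.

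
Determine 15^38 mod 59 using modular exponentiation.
Using repeated squaring. 38 = 32 + 4 + 2 (binary 100110). Repeated squaring mod 59: 15^1 ≡ 15; 15^2 ≡ 15² = 225 ≡ 48; 15^4 ≡ 48² = 2304 ≡ 3; 15^8 ≡ 3² = 9 ≡ 9; 15^16 ≡ 9² = 81 ≡ 22; 15^32 ≡ 22² = 484 ≡ 12. Multiply: 15^38 = 15^32 × 15^4 × 15^2 ≡ 12 × 3 × 48 (mod 59): 12 × 3 = 36 ≡ 36; 36 × 48 = 1728 ≡ 17. So 15^38 ≡ 17 (mod 59).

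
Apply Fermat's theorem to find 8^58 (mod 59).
By Fermat's Little Theorem, 8^{58} ≡ 1 (mod 59) since 59 is prime and gcd(8, 59) = 1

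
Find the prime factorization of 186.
2 × 3 × 31

Divide by primes starting from smallest:
186 ÷ 2 = 93
93 ÷ 3 = 31
31 ÷ 31 = 1

186 = 2 × 3 × 31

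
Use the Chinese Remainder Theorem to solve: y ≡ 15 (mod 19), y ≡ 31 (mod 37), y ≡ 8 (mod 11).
7653

Using the Chinese Remainder Theorem:
M = product of moduli = 7733
For equation 1: M_1 = 407, 407 ≡ 8 (mod 19), inverse of 407 mod 19 is 12 (check: 8 × 12 = 96 ≡ 1 (mod 19))
For equation 2: M_2 = 209, 209 ≡ 24 (mod 37), inverse of 209 mod 37 is 17 (check: 24 × 17 = 408 ≡ 1 (mod 37))
For equation 3: M_3 = 703, 703 ≡ 10 (mod 11), inverse of 703 mod 11 is 10 (check: 10 × 10 = 100 ≡ 1 (mod 11))
Combine: y ≡ Σ r_i×M_i×(M_i⁻¹ mod m_i) = 15×407×12 + 31×209×17 + 8×703×10 = 73260 + 110143 + 56240 = 239643
239643 mod 7733 = 7653
y ≡ 7653 (mod 7733)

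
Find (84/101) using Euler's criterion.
(84/101) = 84^{50} mod 101 = 1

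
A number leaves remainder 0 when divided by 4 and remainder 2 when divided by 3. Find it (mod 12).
M = 4 × 3 = 12. M₁ = 3, y₁ ≡ 3 (mod 4). M₂ = 4, y₂ ≡ 1 (mod 3). z = 0×3×3 + 2×4×1 ≡ 8 (mod 12)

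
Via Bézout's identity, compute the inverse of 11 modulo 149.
Extended GCD: 11(-27) + 149(2) = 1. So 11^(-1) ≡ 122 ≡ 122 (mod 149). Verify: 11 × 122 = 1342 ≡ 1 (mod 149)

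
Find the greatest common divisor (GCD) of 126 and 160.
2

Using the Euclidean algorithm:
126 = 0 × 160 + 126
160 = 1 × 126 + 34
126 = 3 × 34 + 24
34 = 1 × 24 + 10
24 = 2 × 10 + 4
10 = 2 × 4 + 2
4 = 2 × 2 + 0

GCD(126, 160) = 2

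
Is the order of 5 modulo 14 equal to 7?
No, the actual order is 6, not 7.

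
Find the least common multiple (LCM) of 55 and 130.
1430

First find GCD(55, 130) using the Euclidean algorithm:
55 = 0 × 130 + 55
130 = 2 × 55 + 20
55 = 2 × 20 + 15
20 = 1 × 15 + 5
15 = 3 × 5 + 0
GCD(55, 130) = 5

LCM formula: LCM(a, b) = (a × b) / GCD(a, b)
LCM(55, 130) = (55 × 130) / 5
LCM(55, 130) = 7150 / 5
LCM(55, 130) = 1430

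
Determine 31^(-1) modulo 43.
31^(-1) ≡ 25 (mod 43). Verification: 31 × 25 = 775 ≡ 1 (mod 43)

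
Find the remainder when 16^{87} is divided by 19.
By Fermat: 16^{18} ≡ 1 (mod 19). 87 = 4×18 + 15. So 16^{87} ≡ 16^{15} ≡ 7 (mod 19)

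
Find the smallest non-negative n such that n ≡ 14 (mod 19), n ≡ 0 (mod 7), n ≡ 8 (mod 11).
679

Using the Chinese Remainder Theorem:
M = product of moduli = 1463
For equation 1: M_1 = 77, 77 ≡ 1 (mod 19), inverse of 77 mod 19 is 1 (check: 1 × 1 = 1 ≡ 1 (mod 19))
For equation 2: M_2 = 209, 209 ≡ 6 (mod 7), inverse of 209 mod 7 is 6 (check: 6 × 6 = 36 ≡ 1 (mod 7))
For equation 3: M_3 = 133, 133 ≡ 1 (mod 11), inverse of 133 mod 11 is 1 (check: 1 × 1 = 1 ≡ 1 (mod 11))
Combine: n ≡ Σ r_i×M_i×(M_i⁻¹ mod m_i) = 14×77×1 + 0×209×6 + 8×133×1 = 1078 + 0 + 1064 = 2142
2142 mod 1463 = 679
n ≡ 679 (mod 1463)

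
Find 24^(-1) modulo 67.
14

Using Extended Euclidean Algorithm:
gcd(24, 67) = 1
Bezout coefficients: 24 × 14 + 67 × -5 = 1
So 24 × 14 ≡ 1 (mod 67)
The inverse is 14 mod 67 = 14
Verification: 24 × 14 = 336 = 5 × 67 + 1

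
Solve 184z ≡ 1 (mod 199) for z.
184^(-1) ≡ 53 (mod 199). Verification: 184 × 53 = 9752 ≡ 1 (mod 199)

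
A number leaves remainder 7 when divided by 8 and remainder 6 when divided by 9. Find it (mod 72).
M = 8 × 9 = 72. M₁ = 9, y₁ ≡ 1 (mod 8). M₂ = 8, y₂ ≡ 8 (mod 9). n = 7×9×1 + 6×8×8 ≡ 15 (mod 72)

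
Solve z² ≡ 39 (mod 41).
The square roots of 39 mod 41 are 11 and 30. Verify: 11² = 121 ≡ 39 (mod 41)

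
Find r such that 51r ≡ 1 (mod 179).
51^(-1) ≡ 172 (mod 179). Verification: 51 × 172 = 8772 ≡ 1 (mod 179)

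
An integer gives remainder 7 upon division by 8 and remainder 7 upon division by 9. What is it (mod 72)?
M = 8 × 9 = 72. M₁ = 9, y₁ ≡ 1 (mod 8). M₂ = 8, y₂ ≡ 8 (mod 9). y = 7×9×1 + 7×8×8 ≡ 7 (mod 72). The smallest positive such number is 7.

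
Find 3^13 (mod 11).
Using Fermat: 3^{10} ≡ 1 (mod 11). 13 ≡ 3 (mod 10). So 3^{13} ≡ 3^{3} ≡ 5 (mod 11)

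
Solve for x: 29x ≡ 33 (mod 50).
27

Since gcd(29, 50) = 1 divides 33, a solution exists.
Multiply both sides by the inverse of 29 mod 50:
  29^(-1) mod 50 = 19
  x ≡ 19 × 33 ≡ 627 ≡ 27 (mod 50)
Verification: 29 × 27 = 783 = 15 × 50 + 33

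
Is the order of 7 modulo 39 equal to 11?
No, the actual order is 12, not 11.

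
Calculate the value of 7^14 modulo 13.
Using Fermat: 7^{12} ≡ 1 (mod 13). 14 ≡ 2 (mod 12). So 7^{14} ≡ 7^{2} ≡ 10 (mod 13)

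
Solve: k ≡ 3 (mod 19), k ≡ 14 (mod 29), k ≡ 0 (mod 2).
M = 19 × 29 × 2 = 1102. M₁ = 58, y₁ ≡ 1 (mod 19). M₂ = 38, y₂ ≡ 13 (mod 29). M₃ = 551, y₃ ≡ 1 (mod 2). k = 3×58×1 + 14×38×13 + 0×551×1 ≡ 478 (mod 1102)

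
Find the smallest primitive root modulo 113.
3

A primitive root g modulo p has order p-1 = 112
Prime divisors of 112: [2, 7]
g is a primitive root iff g^(112/q) ≢ 1 (mod 113) for each prime divisor q
Testing small values:
  g = 2: 2^56 ≡ 1, 2^16 ≡ 109 (mod 113) → 2^56 ≡ 1, not primitive root
  g = 3: 3^56 ≡ 112, 3^16 ≡ 49 (mod 113) → none is 1, primitive root!
The smallest primitive root is 3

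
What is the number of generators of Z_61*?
Number of primitive roots mod 61 = φ(60) = 16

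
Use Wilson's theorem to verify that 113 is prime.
(112)! mod 113 = 112. Since this equals -1 (mod 113), Wilson confirms 113 is prime.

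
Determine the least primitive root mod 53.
p - 1 = 52 has prime divisors 2, 13. h is a primitive root mod 53 iff h^(52/q) ≢ 1 (mod 53) for each such q.
h = 2: 2^26 ≡ 52, 2^4 ≡ 16 (mod 53); none is 1, so 2 has order 52 and is a primitive root.
The smallest primitive root mod 53 is g = 2.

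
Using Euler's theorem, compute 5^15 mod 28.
By Euler: 5^{12} ≡ 1 (mod 28) since gcd(5, 28) = 1. 15 = 1×12 + 3. So 5^{15} ≡ 5^{3} ≡ 13 (mod 28)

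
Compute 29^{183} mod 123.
47

Using successive squaring:
Binary expansion of 183: 10110111
Powers of 29 mod 123 (each is the square of the previous):
  29^1 ≡ 29 (mod 123)
  29^2 ≡ 29² = 841 ≡ 103 (mod 123)
  29^4 ≡ 103² = 10609 ≡ 31 (mod 123)
  29^8 ≡ 31² = 961 ≡ 100 (mod 123)
  29^16 ≡ 100² = 10000 ≡ 37 (mod 123)
  29^32 ≡ 37² = 1369 ≡ 16 (mod 123)
  29^64 ≡ 16² = 256 ≡ 10 (mod 123)
  29^128 ≡ 10² = 100 ≡ 100 (mod 123)
183 = 128 + 32 + 16 + 4 + 2 + 1, so 29^183 = 29^128 × 29^32 × 29^16 × 29^4 × 29^2 × 29^1 ≡ 100 × 16 × 37 × 31 × 103 × 29 (mod 123)
Multiplying step by step:
  100 × 16 = 1600 ≡ 1 (mod 123)
  1 × 37 = 37 ≡ 37 (mod 123)
  37 × 31 = 1147 ≡ 40 (mod 123)
  40 × 103 = 4120 ≡ 61 (mod 123)
  61 × 29 = 1769 ≡ 47 (mod 123)
Result: 29^183 ≡ 47 (mod 123)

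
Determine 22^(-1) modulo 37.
22^(-1) ≡ 32 (mod 37). Verification: 22 × 32 = 704 ≡ 1 (mod 37)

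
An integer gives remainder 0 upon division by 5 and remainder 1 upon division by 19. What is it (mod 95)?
M = 5 × 19 = 95. M₁ = 19, y₁ ≡ 4 (mod 5). M₂ = 5, y₂ ≡ 4 (mod 19). x = 0×19×4 + 1×5×4 ≡ 20 (mod 95). The smallest positive such number is 20.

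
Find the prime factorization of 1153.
1153

Divide by primes starting from smallest:
1153 ÷ 1153 = 1

1153 = 1153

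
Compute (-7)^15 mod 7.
Using repeated squaring. (-7) ≡ 0 (mod 7). 15 = 8 + 4 + 2 + 1 (binary 1111). Repeated squaring mod 7: 0^1 ≡ 0; 0^2 ≡ 0² = 0 ≡ 0; 0^4 ≡ 0² = 0 ≡ 0; 0^8 ≡ 0² = 0 ≡ 0. Multiply: (-7)^15 ≡ 0^8 × 0^4 × 0^2 × 0^1 ≡ 0 × 0 × 0 × 0 (mod 7): 0 × 0 = 0 ≡ 0; 0 × 0 = 0 ≡ 0; 0 × 0 = 0 ≡ 0. So (-7)^15 ≡ 0 (mod 7).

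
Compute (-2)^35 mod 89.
Using repeated squaring. (-2) ≡ 87 (mod 89). 35 = 32 + 2 + 1 (binary 100011). Repeated squaring mod 89: 87^1 ≡ 87; 87^2 ≡ 87² = 7569 ≡ 4; 87^4 ≡ 4² = 16 ≡ 16; 87^8 ≡ 16² = 256 ≡ 78; 87^16 ≡ 78² = 6084 ≡ 32; 87^32 ≡ 32² = 1024 ≡ 45. Multiply: (-2)^35 ≡ 87^32 × 87^2 × 87^1 ≡ 45 × 4 × 87 (mod 89): 45 × 4 = 180 ≡ 2; 2 × 87 = 174 ≡ 85. So (-2)^35 ≡ 85 (mod 89).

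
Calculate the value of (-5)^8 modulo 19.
(-5) ≡ 14 (mod 19). 8 = 8 (binary 1000). Repeated squaring mod 19: 14^1 ≡ 14; 14^2 ≡ 14² = 196 ≡ 6; 14^4 ≡ 6² = 36 ≡ 17; 14^8 ≡ 17² = 289 ≡ 4. So (-5)^8 ≡ 4 (mod 19).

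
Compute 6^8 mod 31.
8 = 8 (binary 1000). Repeated squaring mod 31: 6^1 ≡ 6; 6^2 ≡ 6² = 36 ≡ 5; 6^4 ≡ 5² = 25 ≡ 25; 6^8 ≡ 25² = 625 ≡ 5. So 6^8 ≡ 5 (mod 31).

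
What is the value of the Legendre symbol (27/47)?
(27/47) = 27^{23} mod 47 = 1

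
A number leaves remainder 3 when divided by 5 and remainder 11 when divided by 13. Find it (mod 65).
M = 5 × 13 = 65. M₁ = 13, y₁ ≡ 2 (mod 5). M₂ = 5, y₂ ≡ 8 (mod 13). m = 3×13×2 + 11×5×8 ≡ 63 (mod 65)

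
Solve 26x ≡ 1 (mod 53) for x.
26^(-1) ≡ 51 (mod 53). Verification: 26 × 51 = 1326 ≡ 1 (mod 53)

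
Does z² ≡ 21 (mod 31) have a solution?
By Euler's criterion: 21^{15} ≡ 30 (mod 31). Since this equals -1 (≡ 30), 21 is not a QR.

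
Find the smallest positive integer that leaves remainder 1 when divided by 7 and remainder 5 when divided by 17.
M = 7 × 17 = 119. M₁ = 17, y₁ ≡ 5 (mod 7). M₂ = 7, y₂ ≡ 5 (mod 17). k = 1×17×5 + 5×7×5 ≡ 22 (mod 119). The smallest positive such number is 22.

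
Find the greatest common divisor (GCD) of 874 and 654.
2

Using the Euclidean algorithm:
874 = 1 × 654 + 220
654 = 2 × 220 + 214
220 = 1 × 214 + 6
214 = 35 × 6 + 4
6 = 1 × 4 + 2
4 = 2 × 2 + 0

GCD(874, 654) = 2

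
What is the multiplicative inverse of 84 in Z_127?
84^(-1) ≡ 62 (mod 127). Verification: 84 × 62 = 5208 ≡ 1 (mod 127)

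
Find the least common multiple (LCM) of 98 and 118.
5782

First find GCD(98, 118) using the Euclidean algorithm:
98 = 0 × 118 + 98
118 = 1 × 98 + 20
98 = 4 × 20 + 18
20 = 1 × 18 + 2
18 = 9 × 2 + 0
GCD(98, 118) = 2

LCM formula: LCM(a, b) = (a × b) / GCD(a, b)
LCM(98, 118) = (98 × 118) / 2
LCM(98, 118) = 11564 / 2
LCM(98, 118) = 5782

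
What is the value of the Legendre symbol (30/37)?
(30/37) = 30^{18} mod 37 = 1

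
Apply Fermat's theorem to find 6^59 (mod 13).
By Fermat: 6^{12} ≡ 1 (mod 13). 59 = 4×12 + 11. So 6^{59} ≡ 6^{11} ≡ 11 (mod 13)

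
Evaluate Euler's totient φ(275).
200

Prime factorization: 275 = 5^2 × 11
Using the formula φ(n) = n × Π(1 - 1/p) for each prime factor p:
φ(275) = 275 × (1 - 1/5) × (1 - 1/11)
φ(275) = 200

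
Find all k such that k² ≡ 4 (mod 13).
The square roots of 4 mod 13 are 11 and 2. Verify: 11² = 121 ≡ 4 (mod 13)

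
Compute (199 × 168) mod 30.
12

(199 × 168) = 33432
33432 mod 30 = 12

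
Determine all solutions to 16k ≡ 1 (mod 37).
7

Since gcd(16, 37) = 1 divides 1, a solution exists.
Multiply both sides by the inverse of 16 mod 37:
  16^(-1) mod 37 = 7
  x ≡ 7 × 1 ≡ 7 ≡ 7 (mod 37)
Verification: 16 × 7 = 112 = 3 × 37 + 1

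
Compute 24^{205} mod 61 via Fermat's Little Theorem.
50

By Fermat's Little Theorem, a^(p-1) ≡ 1 (mod p) for prime p and gcd(a, p) = 1
Here p = 61, so 24^60 ≡ 1 (mod 61)
We can reduce the exponent: 205 mod 60 = 25
So 24^205 ≡ 24^25 (mod 61)
Computing: 24^25 mod 61 = 50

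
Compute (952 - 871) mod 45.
36

(952 - 871) = 81
81 mod 45 = 36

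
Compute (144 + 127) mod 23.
18

(144 + 127) = 271
271 mod 23 = 18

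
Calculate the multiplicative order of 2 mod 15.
Powers of 2 mod 15: 2^1≡2, 2^2≡4, 2^3≡8, 2^4≡1. Order = 4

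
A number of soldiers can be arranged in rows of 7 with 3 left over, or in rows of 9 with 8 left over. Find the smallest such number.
M = 7 × 9 = 63. M₁ = 9, y₁ ≡ 4 (mod 7). M₂ = 7, y₂ ≡ 4 (mod 9). k = 3×9×4 + 8×7×4 ≡ 17 (mod 63). The smallest positive such number is 17.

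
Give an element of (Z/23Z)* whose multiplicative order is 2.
22 has order 2 mod 23 since 22^{2} ≡ 1 (mod 23) and no smaller power works.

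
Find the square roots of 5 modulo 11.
The square roots of 5 mod 11 are 4 and 7. Verify: 4² = 16 ≡ 5 (mod 11)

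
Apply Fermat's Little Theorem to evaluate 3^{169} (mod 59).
17

By Fermat's Little Theorem, a^(p-1) ≡ 1 (mod p) for prime p and gcd(a, p) = 1
Here p = 59, so 3^58 ≡ 1 (mod 59)
We can reduce the exponent: 169 mod 58 = 53
So 3^169 ≡ 3^53 (mod 59)
Computing: 3^53 mod 59 = 17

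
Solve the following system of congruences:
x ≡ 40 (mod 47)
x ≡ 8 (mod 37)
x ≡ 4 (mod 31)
37452

Using the Chinese Remainder Theorem:
M = product of moduli = 53909
For equation 1: M_1 = 1147, 1147 ≡ 19 (mod 47), inverse of 1147 mod 47 is 5 (check: 19 × 5 = 95 ≡ 1 (mod 47))
For equation 2: M_2 = 1457, 1457 ≡ 14 (mod 37), inverse of 1457 mod 37 is 8 (check: 14 × 8 = 112 ≡ 1 (mod 37))
For equation 3: M_3 = 1739, 1739 ≡ 3 (mod 31), inverse of 1739 mod 31 is 21 (check: 3 × 21 = 63 ≡ 1 (mod 31))
Combine: x ≡ Σ r_i×M_i×(M_i⁻¹ mod m_i) = 40×1147×5 + 8×1457×8 + 4×1739×21 = 229400 + 93248 + 146076 = 468724
468724 mod 53909 = 37452
x ≡ 37452 (mod 53909)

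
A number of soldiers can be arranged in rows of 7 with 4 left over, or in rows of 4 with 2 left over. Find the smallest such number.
M = 7 × 4 = 28. M₁ = 4, y₁ ≡ 2 (mod 7). M₂ = 7, y₂ ≡ 3 (mod 4). z = 4×4×2 + 2×7×3 ≡ 18 (mod 28). The smallest positive such number is 18.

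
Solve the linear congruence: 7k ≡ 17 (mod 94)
83

Since gcd(7, 94) = 1 divides 17, a solution exists.
Multiply both sides by the inverse of 7 mod 94:
  7^(-1) mod 94 = 27
  x ≡ 27 × 17 ≡ 459 ≡ 83 (mod 94)
Verification: 7 × 83 = 581 = 6 × 94 + 17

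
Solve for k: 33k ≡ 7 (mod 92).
3

Since gcd(33, 92) = 1 divides 7, a solution exists.
Multiply both sides by the inverse of 33 mod 92:
  33^(-1) mod 92 = 53
  x ≡ 53 × 7 ≡ 371 ≡ 3 (mod 92)
Verification: 33 × 3 = 99 = 1 × 92 + 7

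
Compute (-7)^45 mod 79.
Using repeated squaring. (-7) ≡ 72 (mod 79). 45 = 32 + 8 + 4 + 1 (binary 101101). Repeated squaring mod 79: 72^1 ≡ 72; 72^2 ≡ 72² = 5184 ≡ 49; 72^4 ≡ 49² = 2401 ≡ 31; 72^8 ≡ 31² = 961 ≡ 13; 72^16 ≡ 13² = 169 ≡ 11; 72^32 ≡ 11² = 121 ≡ 42. Multiply: (-7)^45 ≡ 72^32 × 72^8 × 72^4 × 72^1 ≡ 42 × 13 × 31 × 72 (mod 79): 42 × 13 = 546 ≡ 72; 72 × 31 = 2232 ≡ 20; 20 × 72 = 1440 ≡ 18. So (-7)^45 ≡ 18 (mod 79).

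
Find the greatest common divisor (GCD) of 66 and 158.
2

Using the Euclidean algorithm:
66 = 0 × 158 + 66
158 = 2 × 66 + 26
66 = 2 × 26 + 14
26 = 1 × 14 + 12
14 = 1 × 12 + 2
12 = 6 × 2 + 0

GCD(66, 158) = 2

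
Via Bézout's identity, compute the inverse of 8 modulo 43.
Extended GCD: 8(-16) + 43(3) = 1. So 8^(-1) ≡ 27 ≡ 27 (mod 43). Verify: 8 × 27 = 216 ≡ 1 (mod 43)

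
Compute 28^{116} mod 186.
142

Using successive squaring:
Binary expansion of 116: 1110100
Powers of 28 mod 186 (each is the square of the previous):
  28^1 ≡ 28 (mod 186)
  28^2 ≡ 28² = 784 ≡ 40 (mod 186)
  28^4 ≡ 40² = 1600 ≡ 112 (mod 186)
  28^8 ≡ 112² = 12544 ≡ 82 (mod 186)
  28^16 ≡ 82² = 6724 ≡ 28 (mod 186)
  28^32 ≡ 28² = 784 ≡ 40 (mod 186)
  28^64 ≡ 40² = 1600 ≡ 112 (mod 186)
116 = 64 + 32 + 16 + 4, so 28^116 = 28^64 × 28^32 × 28^16 × 28^4 ≡ 112 × 40 × 28 × 112 (mod 186)
Multiplying step by step:
  112 × 40 = 4480 ≡ 16 (mod 186)
  16 × 28 = 448 ≡ 76 (mod 186)
  76 × 112 = 8512 ≡ 142 (mod 186)
Result: 28^116 ≡ 142 (mod 186)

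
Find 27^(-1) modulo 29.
14

Using Extended Euclidean Algorithm:
gcd(27, 29) = 1
Bezout coefficients: 27 × 14 + 29 × -13 = 1
So 27 × 14 ≡ 1 (mod 29)
The inverse is 14 mod 29 = 14
Verification: 27 × 14 = 378 = 13 × 29 + 1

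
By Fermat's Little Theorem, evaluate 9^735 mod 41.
By Fermat: 9^{40} ≡ 1 (mod 41). 735 ≡ 15 (mod 40). So 9^{735} ≡ 9^{15} ≡ 32 (mod 41)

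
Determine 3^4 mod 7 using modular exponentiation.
4 = 4 (binary 100). Repeated squaring mod 7: 3^1 ≡ 3; 3^2 ≡ 3² = 9 ≡ 2; 3^4 ≡ 2² = 4 ≡ 4. So 3^4 ≡ 4 (mod 7).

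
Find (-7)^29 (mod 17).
Using Fermat: (-7)^{16} ≡ 1 (mod 17). 29 ≡ 13 (mod 16). So (-7)^{29} ≡ (-7)^{13} ≡ 11 (mod 17)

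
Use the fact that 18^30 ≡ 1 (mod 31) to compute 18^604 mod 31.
By Fermat: 18^{30} ≡ 1 (mod 31). 604 ≡ 4 (mod 30). So 18^{604} ≡ 18^{4} ≡ 10 (mod 31)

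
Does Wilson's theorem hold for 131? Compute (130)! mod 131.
(130)! mod 131 = 130. Since this equals -1 (mod 131), Wilson confirms 131 is prime.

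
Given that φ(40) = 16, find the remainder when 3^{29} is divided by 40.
By Euler: 3^{16} ≡ 1 (mod 40) since gcd(3, 40) = 1. 29 = 1×16 + 13. So 3^{29} ≡ 3^{13} ≡ 3 (mod 40)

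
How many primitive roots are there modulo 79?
24

The number of primitive roots modulo p is φ(p-1) = φ(78)
φ(78) = 24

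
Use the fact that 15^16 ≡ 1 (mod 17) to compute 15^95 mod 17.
By Fermat: 15^{16} ≡ 1 (mod 17). 95 = 5×16 + 15. So 15^{95} ≡ 15^{15} ≡ 8 (mod 17)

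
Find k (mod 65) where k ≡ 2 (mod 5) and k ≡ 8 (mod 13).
M = 5 × 13 = 65. M₁ = 13, y₁ ≡ 2 (mod 5). M₂ = 5, y₂ ≡ 8 (mod 13). k = 2×13×2 + 8×5×8 ≡ 47 (mod 65)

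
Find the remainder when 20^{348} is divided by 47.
By Fermat: 20^{46} ≡ 1 (mod 47). 348 = 7×46 + 26. So 20^{348} ≡ 20^{26} ≡ 37 (mod 47)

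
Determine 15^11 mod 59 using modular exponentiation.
Using repeated squaring. 11 = 8 + 2 + 1 (binary 1011). Repeated squaring mod 59: 15^1 ≡ 15; 15^2 ≡ 15² = 225 ≡ 48; 15^4 ≡ 48² = 2304 ≡ 3; 15^8 ≡ 3² = 9 ≡ 9. Multiply: 15^11 = 15^8 × 15^2 × 15^1 ≡ 9 × 48 × 15 (mod 59): 9 × 48 = 432 ≡ 19; 19 × 15 = 285 ≡ 49. So 15^11 ≡ 49 (mod 59).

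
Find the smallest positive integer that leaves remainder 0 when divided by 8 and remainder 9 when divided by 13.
M = 8 × 13 = 104. M₁ = 13, y₁ ≡ 5 (mod 8). M₂ = 8, y₂ ≡ 5 (mod 13). k = 0×13×5 + 9×8×5 ≡ 48 (mod 104). The smallest positive such number is 48.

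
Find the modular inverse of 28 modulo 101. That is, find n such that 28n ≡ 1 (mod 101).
83

Using Extended Euclidean Algorithm:
gcd(28, 101) = 1
Bezout coefficients: 28 × -18 + 101 × 5 = 1
So 28 × -18 ≡ 1 (mod 101)
The inverse is -18 mod 101 = 83
Verification: 28 × 83 = 2324 = 23 × 101 + 1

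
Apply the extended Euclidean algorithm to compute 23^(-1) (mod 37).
Extended GCD: 23(-8) + 37(5) = 1. So 23^(-1) ≡ 29 ≡ 29 (mod 37). Verify: 23 × 29 = 667 ≡ 1 (mod 37)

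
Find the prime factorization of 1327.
1327

Divide by primes starting from smallest:
1327 ÷ 1327 = 1

1327 = 1327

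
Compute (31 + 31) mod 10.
2

(31 + 31) = 62
62 mod 10 = 2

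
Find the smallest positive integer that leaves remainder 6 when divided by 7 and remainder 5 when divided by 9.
M = 7 × 9 = 63. M₁ = 9, y₁ ≡ 4 (mod 7). M₂ = 7, y₂ ≡ 4 (mod 9). k = 6×9×4 + 5×7×4 ≡ 41 (mod 63). The smallest positive such number is 41.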